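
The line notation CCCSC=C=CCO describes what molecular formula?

C7H12OS

Heavy atoms from the SMILES: 7 C, 1 O, 1 S.
Implicit hydrogens by atom environment:
  3 × C: 2 H each → 6
  2 × C: 1 H each → 2
  1 × C: 3 H
  1 × C: no H
  1 × O: 1 H
  1 × S: no H
  Total hydrogens = 12.
Molecular formula: C7H12OS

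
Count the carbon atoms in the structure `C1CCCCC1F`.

6

The symbol for carbon appears 6 times in the SMILES.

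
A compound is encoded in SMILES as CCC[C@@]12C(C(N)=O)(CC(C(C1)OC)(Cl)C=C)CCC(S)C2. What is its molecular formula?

C17H28ClNO2S

Heavy atoms from the SMILES: 17 C, 1 Cl, 1 N, 2 O, 1 S.
Implicit hydrogens by atom environment:
  8 × C: 2 H each → 16
  4 × C: no H
  3 × C: 1 H each → 3
  2 × C: 3 H each → 6
  2 × O: no H
  1 × Cl: no H
  1 × N: 2 H
  1 × S: 1 H
  Total hydrogens = 28.
Molecular formula: C17H28ClNO2S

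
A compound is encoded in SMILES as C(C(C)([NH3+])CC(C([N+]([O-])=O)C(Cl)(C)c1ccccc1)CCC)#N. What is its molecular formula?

Heavy atoms from the SMILES: 17 C, 1 Cl, 3 N, 2 O.
Implicit hydrogens by atom environment:
  5 × C (aromatic): 1 H each → 5
  3 × C: 3 H each → 9
  3 × C: 2 H each → 6
  3 × C: no H
  2 × C: 1 H each → 2
  1 × C (aromatic): no H
  1 × Cl: no H
  1 × N (charge +1): 3 H
  1 × N: no H
  1 × N (charge +1): no H
  1 × O: no H
  1 × O (charge -1): no H
  Total hydrogens = 25.
Net charge +1.
Molecular formula: C17H25ClN3O2+

C17H25ClN3O2+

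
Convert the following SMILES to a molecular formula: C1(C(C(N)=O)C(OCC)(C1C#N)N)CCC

Heavy atoms from the SMILES: 11 C, 3 N, 2 O.
Implicit hydrogens by atom environment:
  3 × C: 2 H each → 6
  3 × C: 1 H each → 3
  3 × C: no H
  2 × C: 3 H each → 6
  2 × N: 2 H each → 4
  2 × O: no H
  1 × N: no H
  Total hydrogens = 19.
Molecular formula: C11H19N3O2

C11H19N3O2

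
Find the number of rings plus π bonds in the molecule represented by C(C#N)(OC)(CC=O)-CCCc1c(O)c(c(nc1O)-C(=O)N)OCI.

Molecular formula from the SMILES: C15H18IN3O6.
DoU = (2C + 2 + N − H − X)/2 = (2·15 + 2 + 3 − 18 − 1)/2 = 16/2 = 8.
(Structurally: 1 ring(s) + 7 π bond(s) = 8.)

8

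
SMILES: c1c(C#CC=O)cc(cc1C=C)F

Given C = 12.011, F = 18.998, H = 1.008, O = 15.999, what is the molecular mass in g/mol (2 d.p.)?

Molecular formula: C11H7FO.
M = 11×12.011 + 1×18.998 + 7×1.008 + 1×15.999 = 174.17 g/mol.

174.17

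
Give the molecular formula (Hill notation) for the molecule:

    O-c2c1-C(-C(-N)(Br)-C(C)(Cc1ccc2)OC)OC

Heavy atoms from the SMILES: 1 Br, 13 C, 1 N, 3 O.
Implicit hydrogens by atom environment:
  3 × C: 3 H each → 9
  3 × C (aromatic): 1 H each → 3
  3 × C (aromatic): no H
  2 × C: no H
  2 × O: no H
  1 × Br: no H
  1 × C: 2 H
  1 × C: 1 H
  1 × N: 2 H
  1 × O: 1 H
  Total hydrogens = 18.
Molecular formula: C13H18BrNO3

C13H18BrNO3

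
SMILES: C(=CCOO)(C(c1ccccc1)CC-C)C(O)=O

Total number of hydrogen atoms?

18

Hydrogens are implicit in SMILES; fill each atom to its normal valence:
  5 × C (aromatic): 1 H each → 5
  3 × C: 2 H each → 6
  2 × C: 1 H each → 2
  2 × C: no H
  2 × O: 1 H each → 2
  2 × O: no H
  1 × C: 3 H
  1 × C (aromatic): no H
  Total hydrogens = 18.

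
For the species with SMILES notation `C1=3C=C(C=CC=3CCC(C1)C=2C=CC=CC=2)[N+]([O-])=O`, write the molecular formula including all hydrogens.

C16H15NO2

Heavy atoms from the SMILES: 16 C, 1 N, 2 O.
Implicit hydrogens by atom environment:
  8 × C (aromatic): 1 H each → 8
  4 × C (aromatic): no H
  3 × C: 2 H each → 6
  1 × C: 1 H
  1 × N (charge +1): no H
  1 × O: no H
  1 × O (charge -1): no H
  Total hydrogens = 15.
Molecular formula: C16H15NO2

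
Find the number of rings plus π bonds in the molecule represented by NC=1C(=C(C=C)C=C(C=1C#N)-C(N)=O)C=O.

Molecular formula from the SMILES: C11H9N3O2.
DoU = (2C + 2 + N − H − X)/2 = (2·11 + 2 + 3 − 9 − 0)/2 = 18/2 = 9.
(Structurally: 1 ring(s) + 8 π bond(s) = 9.)

9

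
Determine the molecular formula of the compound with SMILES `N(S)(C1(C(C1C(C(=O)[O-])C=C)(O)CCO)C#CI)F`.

Heavy atoms from the SMILES: 11 C, 1 F, 1 I, 1 N, 4 O, 1 S.
Implicit hydrogens by atom environment:
  5 × C: no H
  3 × C: 2 H each → 6
  3 × C: 1 H each → 3
  2 × O: 1 H each → 2
  1 × F: no H
  1 × I: no H
  1 × N: no H
  1 × O: no H
  1 × O (charge -1): no H
  1 × S: 1 H
  Total hydrogens = 12.
Net charge -1.
Molecular formula: C11H12FINO4S-

C11H12FINO4S-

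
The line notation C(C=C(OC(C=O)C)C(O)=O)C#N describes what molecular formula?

Heavy atoms from the SMILES: 8 C, 1 N, 4 O.
Implicit hydrogens by atom environment:
  3 × C: 1 H each → 3
  3 × C: no H
  3 × O: no H
  1 × C: 3 H
  1 × C: 2 H
  1 × N: no H
  1 × O: 1 H
  Total hydrogens = 9.
Molecular formula: C8H9NO4

C8H9NO4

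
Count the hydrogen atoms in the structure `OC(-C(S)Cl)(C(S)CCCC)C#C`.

Hydrogens are implicit in SMILES; fill each atom to its normal valence:
  3 × C: 2 H each → 6
  3 × C: 1 H each → 3
  2 × C: no H
  2 × S: 1 H each → 2
  1 × C: 3 H
  1 × Cl: no H
  1 × O: 1 H
  Total hydrogens = 15.

15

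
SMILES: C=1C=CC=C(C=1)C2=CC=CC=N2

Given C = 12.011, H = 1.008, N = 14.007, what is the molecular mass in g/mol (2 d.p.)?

Molecular formula: C11H9N.
M = 11×12.011 + 9×1.008 + 1×14.007 = 155.20 g/mol.

155.20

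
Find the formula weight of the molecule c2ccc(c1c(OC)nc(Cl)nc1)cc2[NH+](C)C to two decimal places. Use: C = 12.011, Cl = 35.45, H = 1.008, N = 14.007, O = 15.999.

264.73

Molecular formula: C13H15ClN3O+.
M = 13×12.011 + 1×35.45 + 15×1.008 + 3×14.007 + 1×15.999 = 264.73 g/mol.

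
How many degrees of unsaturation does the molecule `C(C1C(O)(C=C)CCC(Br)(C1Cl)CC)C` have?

Molecular formula from the SMILES: C12H20BrClO.
DoU = (2C + 2 + N − H − X)/2 = (2·12 + 2 + 0 − 20 − 2)/2 = 4/2 = 2.
(Structurally: 1 ring(s) + 1 π bond(s) = 2.)

2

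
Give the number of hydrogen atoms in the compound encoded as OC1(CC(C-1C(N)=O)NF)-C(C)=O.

Hydrogens are implicit in SMILES; fill each atom to its normal valence:
  3 × C: no H
  2 × C: 1 H each → 2
  2 × O: no H
  1 × C: 3 H
  1 × C: 2 H
  1 × F: no H
  1 × N: 2 H
  1 × N: 1 H
  1 × O: 1 H
  Total hydrogens = 11.

11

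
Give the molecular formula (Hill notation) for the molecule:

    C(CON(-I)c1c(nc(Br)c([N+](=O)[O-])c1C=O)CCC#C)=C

C13H11BrIN3O4

Heavy atoms from the SMILES: 1 Br, 13 C, 1 I, 3 N, 4 O.
Implicit hydrogens by atom environment:
  5 × C (aromatic): no H
  4 × C: 2 H each → 8
  3 × C: 1 H each → 3
  3 × O: no H
  1 × Br: no H
  1 × C: no H
  1 × I: no H
  1 × N (aromatic): no H
  1 × N: no H
  1 × N (charge +1): no H
  1 × O (charge -1): no H
  Total hydrogens = 11.
Molecular formula: C13H11BrIN3O4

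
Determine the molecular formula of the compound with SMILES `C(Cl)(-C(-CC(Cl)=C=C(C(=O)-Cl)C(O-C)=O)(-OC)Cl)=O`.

Heavy atoms from the SMILES: 10 C, 4 Cl, 5 O.
Implicit hydrogens by atom environment:
  7 × C: no H
  5 × O: no H
  4 × Cl: no H
  2 × C: 3 H each → 6
  1 × C: 2 H
  Total hydrogens = 8.
Molecular formula: C10H8Cl4O5

C10H8Cl4O5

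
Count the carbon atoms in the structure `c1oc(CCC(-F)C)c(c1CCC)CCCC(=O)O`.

The symbol for carbon appears 15 times in the SMILES. Lowercase c denotes aromatic carbon and counts toward C.

15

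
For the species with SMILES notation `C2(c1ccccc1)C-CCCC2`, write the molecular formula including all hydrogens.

C12H16

Heavy atoms from the SMILES: 12 C.
Implicit hydrogens by atom environment:
  5 × C: 2 H each → 10
  5 × C (aromatic): 1 H each → 5
  1 × C: 1 H
  1 × C (aromatic): no H
  Total hydrogens = 16.
Molecular formula: C12H16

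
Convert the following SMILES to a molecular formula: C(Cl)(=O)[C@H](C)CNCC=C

Heavy atoms from the SMILES: 7 C, 1 Cl, 1 N, 1 O.
Implicit hydrogens by atom environment:
  3 × C: 2 H each → 6
  2 × C: 1 H each → 2
  1 × C: 3 H
  1 × C: no H
  1 × Cl: no H
  1 × N: 1 H
  1 × O: no H
  Total hydrogens = 12.
Molecular formula: C7H12ClNO

C7H12ClNO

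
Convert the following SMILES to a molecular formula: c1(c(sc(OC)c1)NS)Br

C5H6BrNOS2

Heavy atoms from the SMILES: 1 Br, 5 C, 1 N, 1 O, 2 S.
Implicit hydrogens by atom environment:
  3 × C (aromatic): no H
  1 × Br: no H
  1 × C: 3 H
  1 × C (aromatic): 1 H
  1 × N: 1 H
  1 × O: no H
  1 × S: 1 H
  1 × S (aromatic): no H
  Total hydrogens = 6.
Molecular formula: C5H6BrNOS2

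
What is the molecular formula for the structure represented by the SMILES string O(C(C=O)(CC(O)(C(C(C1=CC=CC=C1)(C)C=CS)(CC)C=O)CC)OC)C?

C22H32O5S

Heavy atoms from the SMILES: 22 C, 5 O, 1 S.
Implicit hydrogens by atom environment:
  5 × C: 3 H each → 15
  5 × C (aromatic): 1 H each → 5
  4 × C: 1 H each → 4
  4 × C: no H
  4 × O: no H
  3 × C: 2 H each → 6
  1 × C (aromatic): no H
  1 × O: 1 H
  1 × S: 1 H
  Total hydrogens = 32.
Molecular formula: C22H32O5S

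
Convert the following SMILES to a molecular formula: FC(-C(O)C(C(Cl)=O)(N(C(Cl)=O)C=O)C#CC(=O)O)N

Heavy atoms from the SMILES: 9 C, 2 Cl, 1 F, 2 N, 6 O.
Implicit hydrogens by atom environment:
  6 × C: no H
  4 × O: no H
  3 × C: 1 H each → 3
  2 × Cl: no H
  2 × O: 1 H each → 2
  1 × F: no H
  1 × N: 2 H
  1 × N: no H
  Total hydrogens = 7.
Molecular formula: C9H7Cl2FN2O6

C9H7Cl2FN2O6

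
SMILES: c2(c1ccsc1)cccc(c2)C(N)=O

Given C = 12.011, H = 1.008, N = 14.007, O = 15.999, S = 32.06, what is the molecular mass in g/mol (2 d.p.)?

Molecular formula: C11H9NOS.
M = 11×12.011 + 9×1.008 + 1×14.007 + 1×15.999 + 1×32.06 = 203.26 g/mol.

203.26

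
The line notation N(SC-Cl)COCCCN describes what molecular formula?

C5H13ClN2OS

Heavy atoms from the SMILES: 5 C, 1 Cl, 2 N, 1 O, 1 S.
Implicit hydrogens by atom environment:
  5 × C: 2 H each → 10
  1 × Cl: no H
  1 × N: 2 H
  1 × N: 1 H
  1 × O: no H
  1 × S: no H
  Total hydrogens = 13.
Molecular formula: C5H13ClN2OS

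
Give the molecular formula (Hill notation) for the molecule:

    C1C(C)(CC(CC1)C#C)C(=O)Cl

Heavy atoms from the SMILES: 10 C, 1 Cl, 1 O.
Implicit hydrogens by atom environment:
  4 × C: 2 H each → 8
  3 × C: no H
  2 × C: 1 H each → 2
  1 × C: 3 H
  1 × Cl: no H
  1 × O: no H
  Total hydrogens = 13.
Molecular formula: C10H13ClO

C10H13ClO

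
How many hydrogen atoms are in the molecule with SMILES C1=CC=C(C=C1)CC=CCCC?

Hydrogens are implicit in SMILES; fill each atom to its normal valence:
  5 × C (aromatic): 1 H each → 5
  3 × C: 2 H each → 6
  2 × C: 1 H each → 2
  1 × C: 3 H
  1 × C (aromatic): no H
  Total hydrogens = 16.

16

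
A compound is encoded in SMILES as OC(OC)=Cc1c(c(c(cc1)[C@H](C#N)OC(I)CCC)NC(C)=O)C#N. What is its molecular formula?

Heavy atoms from the SMILES: 18 C, 1 I, 3 N, 4 O.
Implicit hydrogens by atom environment:
  4 × C (aromatic): no H
  4 × C: no H
  3 × C: 3 H each → 9
  3 × C: 1 H each → 3
  3 × O: no H
  2 × C: 2 H each → 4
  2 × C (aromatic): 1 H each → 2
  2 × N: no H
  1 × I: no H
  1 × N: 1 H
  1 × O: 1 H
  Total hydrogens = 20.
Molecular formula: C18H20IN3O4

C18H20IN3O4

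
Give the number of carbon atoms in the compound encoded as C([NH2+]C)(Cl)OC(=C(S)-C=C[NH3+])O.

The symbol for carbon appears 6 times in the SMILES. (Cl is a single chlorine, not C + l.)

6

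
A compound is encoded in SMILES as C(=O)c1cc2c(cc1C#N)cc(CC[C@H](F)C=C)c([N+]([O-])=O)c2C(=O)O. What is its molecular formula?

C18H13FN2O5

Heavy atoms from the SMILES: 18 C, 1 F, 2 N, 5 O.
Implicit hydrogens by atom environment:
  7 × C (aromatic): no H
  3 × C: 2 H each → 6
  3 × C (aromatic): 1 H each → 3
  3 × C: 1 H each → 3
  3 × O: no H
  2 × C: no H
  1 × F: no H
  1 × N (charge +1): no H
  1 × N: no H
  1 × O: 1 H
  1 × O (charge -1): no H
  Total hydrogens = 13.
Molecular formula: C18H13FN2O5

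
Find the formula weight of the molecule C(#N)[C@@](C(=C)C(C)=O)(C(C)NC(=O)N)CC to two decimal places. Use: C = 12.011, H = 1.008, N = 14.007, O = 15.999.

223.28

Molecular formula: C11H17N3O2.
M = 11×12.011 + 17×1.008 + 3×14.007 + 2×15.999 = 223.28 g/mol.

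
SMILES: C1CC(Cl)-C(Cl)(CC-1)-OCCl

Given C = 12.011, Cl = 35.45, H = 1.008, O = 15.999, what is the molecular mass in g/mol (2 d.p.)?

217.51

Molecular formula: C7H11Cl3O.
M = 7×12.011 + 3×35.45 + 11×1.008 + 1×15.999 = 217.51 g/mol.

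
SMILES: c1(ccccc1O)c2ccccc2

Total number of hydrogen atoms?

10

Hydrogens are implicit in SMILES; fill each atom to its normal valence:
  9 × C (aromatic): 1 H each → 9
  3 × C (aromatic): no H
  1 × O: 1 H
  Total hydrogens = 10.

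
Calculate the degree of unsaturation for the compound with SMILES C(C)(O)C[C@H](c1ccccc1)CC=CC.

5

Molecular formula from the SMILES: C14H20O.
DoU = (2C + 2 + N − H − X)/2 = (2·14 + 2 + 0 − 20 − 0)/2 = 10/2 = 5.
(Structurally: 1 ring(s) + 4 π bond(s) = 5.)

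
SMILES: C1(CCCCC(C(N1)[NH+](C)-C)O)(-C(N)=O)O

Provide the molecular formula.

C10H22N3O3+

Heavy atoms from the SMILES: 10 C, 3 N, 3 O.
Implicit hydrogens by atom environment:
  4 × C: 2 H each → 8
  2 × C: 3 H each → 6
  2 × C: 1 H each → 2
  2 × C: no H
  2 × O: 1 H each → 2
  1 × N: 2 H
  1 × N: 1 H
  1 × N (charge +1): 1 H
  1 × O: no H
  Total hydrogens = 22.
Net charge +1.
Molecular formula: C10H22N3O3+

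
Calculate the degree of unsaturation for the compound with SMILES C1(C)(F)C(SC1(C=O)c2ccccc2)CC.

Molecular formula from the SMILES: C13H15FOS.
DoU = (2C + 2 + N − H − X)/2 = (2·13 + 2 + 0 − 15 − 1)/2 = 12/2 = 6.
(Structurally: 2 ring(s) + 4 π bond(s) = 6.)

6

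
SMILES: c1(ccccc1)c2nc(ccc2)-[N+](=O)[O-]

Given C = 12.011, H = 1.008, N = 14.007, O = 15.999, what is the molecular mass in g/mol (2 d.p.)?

Molecular formula: C11H8N2O2.
M = 11×12.011 + 8×1.008 + 2×14.007 + 2×15.999 = 200.20 g/mol.

200.20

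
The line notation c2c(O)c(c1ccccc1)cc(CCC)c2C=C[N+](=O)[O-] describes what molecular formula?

C17H17NO3

Heavy atoms from the SMILES: 17 C, 1 N, 3 O.
Implicit hydrogens by atom environment:
  7 × C (aromatic): 1 H each → 7
  5 × C (aromatic): no H
  2 × C: 2 H each → 4
  2 × C: 1 H each → 2
  1 × C: 3 H
  1 × N (charge +1): no H
  1 × O: 1 H
  1 × O: no H
  1 × O (charge -1): no H
  Total hydrogens = 17.
Molecular formula: C17H17NO3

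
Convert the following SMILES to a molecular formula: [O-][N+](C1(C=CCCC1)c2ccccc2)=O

Heavy atoms from the SMILES: 12 C, 1 N, 2 O.
Implicit hydrogens by atom environment:
  5 × C (aromatic): 1 H each → 5
  3 × C: 2 H each → 6
  2 × C: 1 H each → 2
  1 × C: no H
  1 × C (aromatic): no H
  1 × N (charge +1): no H
  1 × O: no H
  1 × O (charge -1): no H
  Total hydrogens = 13.
Molecular formula: C12H13NO2

C12H13NO2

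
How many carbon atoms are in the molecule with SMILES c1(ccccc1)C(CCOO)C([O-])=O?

10

The symbol for carbon appears 10 times in the SMILES. Lowercase c denotes aromatic carbon and counts toward C.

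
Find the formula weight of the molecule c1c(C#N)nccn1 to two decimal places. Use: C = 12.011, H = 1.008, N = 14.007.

Molecular formula: C5H3N3.
M = 5×12.011 + 3×1.008 + 3×14.007 = 105.10 g/mol.

105.10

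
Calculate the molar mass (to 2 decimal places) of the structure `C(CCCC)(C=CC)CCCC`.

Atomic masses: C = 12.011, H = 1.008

Molecular formula: C12H24.
M = 12×12.011 + 24×1.008 = 168.32 g/mol.

168.32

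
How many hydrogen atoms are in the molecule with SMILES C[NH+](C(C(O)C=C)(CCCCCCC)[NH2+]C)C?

Hydrogens are implicit in SMILES; fill each atom to its normal valence:
  7 × C: 2 H each → 14
  4 × C: 3 H each → 12
  2 × C: 1 H each → 2
  1 × C: no H
  1 × N (charge +1): 2 H
  1 × N (charge +1): 1 H
  1 × O: 1 H
  Total hydrogens = 32.

32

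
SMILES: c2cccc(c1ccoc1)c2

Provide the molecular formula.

Heavy atoms from the SMILES: 10 C, 1 O.
Implicit hydrogens by atom environment:
  8 × C (aromatic): 1 H each → 8
  2 × C (aromatic): no H
  1 × O (aromatic): no H
  Total hydrogens = 8.
Molecular formula: C10H8O

C10H8O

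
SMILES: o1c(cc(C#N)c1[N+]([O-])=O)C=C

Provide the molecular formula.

Heavy atoms from the SMILES: 7 C, 2 N, 3 O.
Implicit hydrogens by atom environment:
  3 × C (aromatic): no H
  1 × C: 2 H
  1 × C (aromatic): 1 H
  1 × C: 1 H
  1 × C: no H
  1 × N (charge +1): no H
  1 × N: no H
  1 × O (aromatic): no H
  1 × O: no H
  1 × O (charge -1): no H
  Total hydrogens = 4.
Molecular formula: C7H4N2O3

C7H4N2O3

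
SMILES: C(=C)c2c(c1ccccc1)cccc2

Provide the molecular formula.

C14H12

Heavy atoms from the SMILES: 14 C.
Implicit hydrogens by atom environment:
  9 × C (aromatic): 1 H each → 9
  3 × C (aromatic): no H
  1 × C: 2 H
  1 × C: 1 H
  Total hydrogens = 12.
Molecular formula: C14H12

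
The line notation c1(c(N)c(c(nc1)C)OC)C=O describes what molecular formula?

Heavy atoms from the SMILES: 8 C, 2 N, 2 O.
Implicit hydrogens by atom environment:
  4 × C (aromatic): no H
  2 × C: 3 H each → 6
  2 × O: no H
  1 × C (aromatic): 1 H
  1 × C: 1 H
  1 × N: 2 H
  1 × N (aromatic): no H
  Total hydrogens = 10.
Molecular formula: C8H10N2O2

C8H10N2O2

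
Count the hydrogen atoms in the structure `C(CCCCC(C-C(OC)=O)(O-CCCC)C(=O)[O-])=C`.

Hydrogens are implicit in SMILES; fill each atom to its normal valence:
  9 × C: 2 H each → 18
  4 × O: no H
  3 × C: no H
  2 × C: 3 H each → 6
  1 × C: 1 H
  1 × O (charge -1): no H
  Total hydrogens = 25.

25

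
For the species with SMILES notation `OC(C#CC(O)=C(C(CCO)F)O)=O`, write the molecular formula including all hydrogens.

C8H9FO5

Heavy atoms from the SMILES: 8 C, 1 F, 5 O.
Implicit hydrogens by atom environment:
  5 × C: no H
  4 × O: 1 H each → 4
  2 × C: 2 H each → 4
  1 × C: 1 H
  1 × F: no H
  1 × O: no H
  Total hydrogens = 9.
Molecular formula: C8H9FO5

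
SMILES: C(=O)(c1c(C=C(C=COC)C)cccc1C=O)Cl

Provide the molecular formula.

C14H13ClO3

Heavy atoms from the SMILES: 14 C, 1 Cl, 3 O.
Implicit hydrogens by atom environment:
  4 × C: 1 H each → 4
  3 × C (aromatic): 1 H each → 3
  3 × C (aromatic): no H
  3 × O: no H
  2 × C: 3 H each → 6
  2 × C: no H
  1 × Cl: no H
  Total hydrogens = 13.
Molecular formula: C14H13ClO3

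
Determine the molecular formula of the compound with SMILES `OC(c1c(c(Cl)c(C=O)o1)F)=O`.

Heavy atoms from the SMILES: 6 C, 1 Cl, 1 F, 4 O.
Implicit hydrogens by atom environment:
  4 × C (aromatic): no H
  2 × O: no H
  1 × C: 1 H
  1 × C: no H
  1 × Cl: no H
  1 × F: no H
  1 × O: 1 H
  1 × O (aromatic): no H
  Total hydrogens = 2.
Molecular formula: C6H2ClFO4

C6H2ClFO4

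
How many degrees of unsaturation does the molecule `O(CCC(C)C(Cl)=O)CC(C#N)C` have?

Molecular formula from the SMILES: C9H14ClNO2.
DoU = (2C + 2 + N − H − X)/2 = (2·9 + 2 + 1 − 14 − 1)/2 = 6/2 = 3.
(Structurally: 0 ring(s) + 3 π bond(s) = 3.)

3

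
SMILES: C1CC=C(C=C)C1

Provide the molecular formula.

C7H10

Heavy atoms from the SMILES: 7 C.
Implicit hydrogens by atom environment:
  4 × C: 2 H each → 8
  2 × C: 1 H each → 2
  1 × C: no H
  Total hydrogens = 10.
Molecular formula: C7H10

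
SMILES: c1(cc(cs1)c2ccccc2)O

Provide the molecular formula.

C10H8OS

Heavy atoms from the SMILES: 10 C, 1 O, 1 S.
Implicit hydrogens by atom environment:
  7 × C (aromatic): 1 H each → 7
  3 × C (aromatic): no H
  1 × O: 1 H
  1 × S (aromatic): no H
  Total hydrogens = 8.
Molecular formula: C10H8OS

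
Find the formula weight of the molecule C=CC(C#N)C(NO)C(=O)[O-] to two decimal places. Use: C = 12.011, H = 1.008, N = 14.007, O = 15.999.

155.13

Molecular formula: C6H7N2O3-.
M = 6×12.011 + 7×1.008 + 2×14.007 + 3×15.999 = 155.13 g/mol.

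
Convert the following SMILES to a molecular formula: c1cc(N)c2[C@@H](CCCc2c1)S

C10H13NS

Heavy atoms from the SMILES: 10 C, 1 N, 1 S.
Implicit hydrogens by atom environment:
  3 × C: 2 H each → 6
  3 × C (aromatic): 1 H each → 3
  3 × C (aromatic): no H
  1 × C: 1 H
  1 × N: 2 H
  1 × S: 1 H
  Total hydrogens = 13.
Molecular formula: C10H13NS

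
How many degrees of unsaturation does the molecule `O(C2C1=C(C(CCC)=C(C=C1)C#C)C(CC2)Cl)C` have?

Molecular formula from the SMILES: C16H19ClO.
DoU = (2C + 2 + N − H − X)/2 = (2·16 + 2 + 0 − 19 − 1)/2 = 14/2 = 7.
(Structurally: 2 ring(s) + 5 π bond(s) = 7.)

7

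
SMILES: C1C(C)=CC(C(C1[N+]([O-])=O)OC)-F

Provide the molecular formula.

C8H12FNO3

Heavy atoms from the SMILES: 8 C, 1 F, 1 N, 3 O.
Implicit hydrogens by atom environment:
  4 × C: 1 H each → 4
  2 × C: 3 H each → 6
  2 × O: no H
  1 × C: 2 H
  1 × C: no H
  1 × F: no H
  1 × N (charge +1): no H
  1 × O (charge -1): no H
  Total hydrogens = 12.
Molecular formula: C8H12FNO3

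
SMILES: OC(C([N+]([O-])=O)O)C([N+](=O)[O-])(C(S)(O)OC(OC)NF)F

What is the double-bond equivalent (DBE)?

2

Molecular formula from the SMILES: C6H11F2N3O9S.
DoU = (2C + 2 + N − H − X)/2 = (2·6 + 2 + 3 − 11 − 2)/2 = 4/2 = 2.
(Structurally: 0 ring(s) + 2 π bond(s) = 2.)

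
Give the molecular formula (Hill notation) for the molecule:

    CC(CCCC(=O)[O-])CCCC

Heavy atoms from the SMILES: 10 C, 2 O.
Implicit hydrogens by atom environment:
  6 × C: 2 H each → 12
  2 × C: 3 H each → 6
  1 × C: 1 H
  1 × C: no H
  1 × O: no H
  1 × O (charge -1): no H
  Total hydrogens = 19.
Net charge -1.
Molecular formula: C10H19O2-

C10H19O2-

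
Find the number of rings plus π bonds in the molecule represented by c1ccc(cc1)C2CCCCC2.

5

Molecular formula from the SMILES: C12H16.
DoU = (2C + 2 + N − H − X)/2 = (2·12 + 2 + 0 − 16 − 0)/2 = 10/2 = 5.
(Structurally: 2 ring(s) + 3 π bond(s) = 5.)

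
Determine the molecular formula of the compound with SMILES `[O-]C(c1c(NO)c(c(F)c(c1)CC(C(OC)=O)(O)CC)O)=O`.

C13H15FNO7-

Heavy atoms from the SMILES: 13 C, 1 F, 1 N, 7 O.
Implicit hydrogens by atom environment:
  5 × C (aromatic): no H
  3 × C: no H
  3 × O: 1 H each → 3
  3 × O: no H
  2 × C: 3 H each → 6
  2 × C: 2 H each → 4
  1 × C (aromatic): 1 H
  1 × F: no H
  1 × N: 1 H
  1 × O (charge -1): no H
  Total hydrogens = 15.
Net charge -1.
Molecular formula: C13H15FNO7-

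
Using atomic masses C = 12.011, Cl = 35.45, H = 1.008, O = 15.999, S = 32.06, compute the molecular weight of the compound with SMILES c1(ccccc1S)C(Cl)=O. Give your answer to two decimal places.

172.63

Molecular formula: C7H5ClOS.
M = 7×12.011 + 1×35.45 + 5×1.008 + 1×15.999 + 1×32.06 = 172.63 g/mol.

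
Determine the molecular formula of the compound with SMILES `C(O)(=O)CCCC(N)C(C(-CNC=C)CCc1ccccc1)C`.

C19H30N2O2

Heavy atoms from the SMILES: 19 C, 2 N, 2 O.
Implicit hydrogens by atom environment:
  7 × C: 2 H each → 14
  5 × C (aromatic): 1 H each → 5
  4 × C: 1 H each → 4
  1 × C: 3 H
  1 × C (aromatic): no H
  1 × C: no H
  1 × N: 2 H
  1 × N: 1 H
  1 × O: 1 H
  1 × O: no H
  Total hydrogens = 30.
Molecular formula: C19H30N2O2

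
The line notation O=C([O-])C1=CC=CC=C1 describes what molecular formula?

Heavy atoms from the SMILES: 7 C, 2 O.
Implicit hydrogens by atom environment:
  5 × C (aromatic): 1 H each → 5
  1 × C (aromatic): no H
  1 × C: no H
  1 × O: no H
  1 × O (charge -1): no H
  Total hydrogens = 5.
Net charge -1.
Molecular formula: C7H5O2-

C7H5O2-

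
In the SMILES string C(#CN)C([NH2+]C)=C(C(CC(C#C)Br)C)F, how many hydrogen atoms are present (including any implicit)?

15

Hydrogens are implicit in SMILES; fill each atom to its normal valence:
  5 × C: no H
  3 × C: 1 H each → 3
  2 × C: 3 H each → 6
  1 × Br: no H
  1 × C: 2 H
  1 × F: no H
  1 × N (charge +1): 2 H
  1 × N: 2 H
  Total hydrogens = 15.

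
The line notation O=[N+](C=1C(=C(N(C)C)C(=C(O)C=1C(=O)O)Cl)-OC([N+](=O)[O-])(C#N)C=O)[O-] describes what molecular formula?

C12H9ClN4O9

Heavy atoms from the SMILES: 12 C, 1 Cl, 4 N, 9 O.
Implicit hydrogens by atom environment:
  6 × C (aromatic): no H
  5 × O: no H
  3 × C: no H
  2 × C: 3 H each → 6
  2 × N (charge +1): no H
  2 × N: no H
  2 × O: 1 H each → 2
  2 × O (charge -1): no H
  1 × C: 1 H
  1 × Cl: no H
  Total hydrogens = 9.
Molecular formula: C12H9ClN4O9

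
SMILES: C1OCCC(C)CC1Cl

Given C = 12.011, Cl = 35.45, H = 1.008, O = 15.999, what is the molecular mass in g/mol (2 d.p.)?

148.63

Molecular formula: C7H13ClO.
M = 7×12.011 + 1×35.45 + 13×1.008 + 1×15.999 = 148.63 g/mol.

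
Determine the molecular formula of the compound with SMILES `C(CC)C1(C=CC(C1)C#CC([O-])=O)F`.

C11H12FO2-

Heavy atoms from the SMILES: 11 C, 1 F, 2 O.
Implicit hydrogens by atom environment:
  4 × C: no H
  3 × C: 2 H each → 6
  3 × C: 1 H each → 3
  1 × C: 3 H
  1 × F: no H
  1 × O: no H
  1 × O (charge -1): no H
  Total hydrogens = 12.
Net charge -1.
Molecular formula: C11H12FO2-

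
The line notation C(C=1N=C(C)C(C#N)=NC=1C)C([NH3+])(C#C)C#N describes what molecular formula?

C12H12N5+

Heavy atoms from the SMILES: 12 C, 5 N.
Implicit hydrogens by atom environment:
  4 × C (aromatic): no H
  4 × C: no H
  2 × C: 3 H each → 6
  2 × N (aromatic): no H
  2 × N: no H
  1 × C: 2 H
  1 × C: 1 H
  1 × N (charge +1): 3 H
  Total hydrogens = 12.
Net charge +1.
Molecular formula: C12H12N5+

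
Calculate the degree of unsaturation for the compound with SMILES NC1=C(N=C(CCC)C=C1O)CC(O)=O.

Molecular formula from the SMILES: C10H14N2O3.
DoU = (2C + 2 + N − H − X)/2 = (2·10 + 2 + 2 − 14 − 0)/2 = 10/2 = 5.
(Structurally: 1 ring(s) + 4 π bond(s) = 5.)

5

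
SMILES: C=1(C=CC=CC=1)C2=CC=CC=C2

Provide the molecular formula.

Heavy atoms from the SMILES: 12 C.
Implicit hydrogens by atom environment:
  10 × C (aromatic): 1 H each → 10
  2 × C (aromatic): no H
  Total hydrogens = 10.
Molecular formula: C12H10

C12H10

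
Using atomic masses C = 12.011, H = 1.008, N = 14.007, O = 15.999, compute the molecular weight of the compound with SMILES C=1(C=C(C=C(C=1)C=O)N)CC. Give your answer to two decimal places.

149.19

Molecular formula: C9H11NO.
M = 9×12.011 + 11×1.008 + 1×14.007 + 1×15.999 = 149.19 g/mol.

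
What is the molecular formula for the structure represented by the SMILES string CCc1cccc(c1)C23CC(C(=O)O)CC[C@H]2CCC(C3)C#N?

C20H25NO2

Heavy atoms from the SMILES: 20 C, 1 N, 2 O.
Implicit hydrogens by atom environment:
  7 × C: 2 H each → 14
  4 × C (aromatic): 1 H each → 4
  3 × C: 1 H each → 3
  3 × C: no H
  2 × C (aromatic): no H
  1 × C: 3 H
  1 × N: no H
  1 × O: 1 H
  1 × O: no H
  Total hydrogens = 25.
Molecular formula: C20H25NO2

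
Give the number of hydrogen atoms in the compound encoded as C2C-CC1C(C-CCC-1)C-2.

18

Hydrogens are implicit in SMILES; fill each atom to its normal valence:
  8 × C: 2 H each → 16
  2 × C: 1 H each → 2
  Total hydrogens = 18.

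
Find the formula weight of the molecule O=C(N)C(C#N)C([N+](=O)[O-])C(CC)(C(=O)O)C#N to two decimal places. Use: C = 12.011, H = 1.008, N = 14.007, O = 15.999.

Molecular formula: C9H10N4O5.
M = 9×12.011 + 10×1.008 + 4×14.007 + 5×15.999 = 254.20 g/mol.

254.20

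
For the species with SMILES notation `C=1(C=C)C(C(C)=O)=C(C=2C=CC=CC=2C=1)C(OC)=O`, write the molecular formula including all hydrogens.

Heavy atoms from the SMILES: 16 C, 3 O.
Implicit hydrogens by atom environment:
  5 × C (aromatic): 1 H each → 5
  5 × C (aromatic): no H
  3 × O: no H
  2 × C: 3 H each → 6
  2 × C: no H
  1 × C: 2 H
  1 × C: 1 H
  Total hydrogens = 14.
Molecular formula: C16H14O3

C16H14O3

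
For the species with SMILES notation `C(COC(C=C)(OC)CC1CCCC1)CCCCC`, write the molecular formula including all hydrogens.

C17H32O2

Heavy atoms from the SMILES: 17 C, 2 O.
Implicit hydrogens by atom environment:
  12 × C: 2 H each → 24
  2 × C: 3 H each → 6
  2 × C: 1 H each → 2
  2 × O: no H
  1 × C: no H
  Total hydrogens = 32.
Molecular formula: C17H32O2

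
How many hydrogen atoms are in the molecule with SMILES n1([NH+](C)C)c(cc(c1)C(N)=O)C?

Hydrogens are implicit in SMILES; fill each atom to its normal valence:
  3 × C: 3 H each → 9
  2 × C (aromatic): 1 H each → 2
  2 × C (aromatic): no H
  1 × C: no H
  1 × N: 2 H
  1 × N (charge +1): 1 H
  1 × N (aromatic): no H
  1 × O: no H
  Total hydrogens = 14.

14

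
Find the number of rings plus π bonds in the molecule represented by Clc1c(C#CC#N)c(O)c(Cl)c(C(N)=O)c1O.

9

Molecular formula from the SMILES: C10H4Cl2N2O3.
DoU = (2C + 2 + N − H − X)/2 = (2·10 + 2 + 2 − 4 − 2)/2 = 18/2 = 9.
(Structurally: 1 ring(s) + 8 π bond(s) = 9.)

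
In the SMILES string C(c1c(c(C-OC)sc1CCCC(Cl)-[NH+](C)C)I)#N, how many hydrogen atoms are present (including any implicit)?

19

Hydrogens are implicit in SMILES; fill each atom to its normal valence:
  4 × C: 2 H each → 8
  4 × C (aromatic): no H
  3 × C: 3 H each → 9
  1 × C: 1 H
  1 × C: no H
  1 × Cl: no H
  1 × I: no H
  1 × N (charge +1): 1 H
  1 × N: no H
  1 × O: no H
  1 × S (aromatic): no H
  Total hydrogens = 19.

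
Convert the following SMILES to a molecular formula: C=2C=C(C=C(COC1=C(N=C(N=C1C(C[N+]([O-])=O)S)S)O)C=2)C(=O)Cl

Heavy atoms from the SMILES: 14 C, 1 Cl, 3 N, 5 O, 2 S.
Implicit hydrogens by atom environment:
  6 × C (aromatic): no H
  4 × C (aromatic): 1 H each → 4
  3 × O: no H
  2 × C: 2 H each → 4
  2 × N (aromatic): no H
  2 × S: 1 H each → 2
  1 × C: 1 H
  1 × C: no H
  1 × Cl: no H
  1 × N (charge +1): no H
  1 × O: 1 H
  1 × O (charge -1): no H
  Total hydrogens = 12.
Molecular formula: C14H12ClN3O5S2

C14H12ClN3O5S2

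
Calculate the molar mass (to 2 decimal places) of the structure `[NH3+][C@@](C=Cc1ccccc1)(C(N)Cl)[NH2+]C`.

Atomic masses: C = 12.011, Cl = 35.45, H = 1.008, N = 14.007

Molecular formula: [C11H18ClN3]2+.
M = 11×12.011 + 1×35.45 + 18×1.008 + 3×14.007 = 227.74 g/mol.

227.74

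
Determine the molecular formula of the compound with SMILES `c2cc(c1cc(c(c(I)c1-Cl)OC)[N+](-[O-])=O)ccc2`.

C13H9ClINO3

Heavy atoms from the SMILES: 13 C, 1 Cl, 1 I, 1 N, 3 O.
Implicit hydrogens by atom environment:
  6 × C (aromatic): 1 H each → 6
  6 × C (aromatic): no H
  2 × O: no H
  1 × C: 3 H
  1 × Cl: no H
  1 × I: no H
  1 × N (charge +1): no H
  1 × O (charge -1): no H
  Total hydrogens = 9.
Molecular formula: C13H9ClINO3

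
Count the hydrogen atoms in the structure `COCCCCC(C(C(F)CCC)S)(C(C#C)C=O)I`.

24

Hydrogens are implicit in SMILES; fill each atom to its normal valence:
  6 × C: 2 H each → 12
  5 × C: 1 H each → 5
  2 × C: 3 H each → 6
  2 × C: no H
  2 × O: no H
  1 × F: no H
  1 × I: no H
  1 × S: 1 H
  Total hydrogens = 24.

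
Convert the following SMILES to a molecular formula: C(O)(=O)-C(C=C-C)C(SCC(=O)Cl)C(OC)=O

C10H13ClO5S

Heavy atoms from the SMILES: 10 C, 1 Cl, 5 O, 1 S.
Implicit hydrogens by atom environment:
  4 × C: 1 H each → 4
  4 × O: no H
  3 × C: no H
  2 × C: 3 H each → 6
  1 × C: 2 H
  1 × Cl: no H
  1 × O: 1 H
  1 × S: no H
  Total hydrogens = 13.
Molecular formula: C10H13ClO5S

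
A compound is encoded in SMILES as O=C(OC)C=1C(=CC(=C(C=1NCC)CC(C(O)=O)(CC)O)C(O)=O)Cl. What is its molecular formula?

Heavy atoms from the SMILES: 16 C, 1 Cl, 1 N, 7 O.
Implicit hydrogens by atom environment:
  5 × C (aromatic): no H
  4 × C: no H
  4 × O: no H
  3 × C: 3 H each → 9
  3 × C: 2 H each → 6
  3 × O: 1 H each → 3
  1 × C (aromatic): 1 H
  1 × Cl: no H
  1 × N: 1 H
  Total hydrogens = 20.
Molecular formula: C16H20ClNO7

C16H20ClNO7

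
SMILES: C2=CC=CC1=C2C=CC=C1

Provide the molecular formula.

C10H8

Heavy atoms from the SMILES: 10 C.
Implicit hydrogens by atom environment:
  8 × C (aromatic): 1 H each → 8
  2 × C (aromatic): no H
  Total hydrogens = 8.
Molecular formula: C10H8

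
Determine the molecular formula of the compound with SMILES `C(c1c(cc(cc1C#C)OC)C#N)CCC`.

C14H15NO

Heavy atoms from the SMILES: 14 C, 1 N, 1 O.
Implicit hydrogens by atom environment:
  4 × C (aromatic): no H
  3 × C: 2 H each → 6
  2 × C: 3 H each → 6
  2 × C (aromatic): 1 H each → 2
  2 × C: no H
  1 × C: 1 H
  1 × N: no H
  1 × O: no H
  Total hydrogens = 15.
Molecular formula: C14H15NO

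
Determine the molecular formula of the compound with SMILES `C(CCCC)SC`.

C6H14S

Heavy atoms from the SMILES: 6 C, 1 S.
Implicit hydrogens by atom environment:
  4 × C: 2 H each → 8
  2 × C: 3 H each → 6
  1 × S: no H
  Total hydrogens = 14.
Molecular formula: C6H14S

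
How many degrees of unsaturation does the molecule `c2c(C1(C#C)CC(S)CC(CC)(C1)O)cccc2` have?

Molecular formula from the SMILES: C16H20OS.
DoU = (2C + 2 + N − H − X)/2 = (2·16 + 2 + 0 − 20 − 0)/2 = 14/2 = 7.
(Structurally: 2 ring(s) + 5 π bond(s) = 7.)

7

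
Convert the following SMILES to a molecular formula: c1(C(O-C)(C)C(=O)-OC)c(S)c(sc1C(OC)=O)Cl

Heavy atoms from the SMILES: 11 C, 1 Cl, 5 O, 2 S.
Implicit hydrogens by atom environment:
  5 × O: no H
  4 × C: 3 H each → 12
  4 × C (aromatic): no H
  3 × C: no H
  1 × Cl: no H
  1 × S: 1 H
  1 × S (aromatic): no H
  Total hydrogens = 13.
Molecular formula: C11H13ClO5S2

C11H13ClO5S2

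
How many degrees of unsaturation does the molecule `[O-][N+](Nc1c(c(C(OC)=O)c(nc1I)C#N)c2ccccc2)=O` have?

12

Molecular formula from the SMILES: C14H9IN4O4.
DoU = (2C + 2 + N − H − X)/2 = (2·14 + 2 + 4 − 9 − 1)/2 = 24/2 = 12.
(Structurally: 2 ring(s) + 10 π bond(s) = 12.)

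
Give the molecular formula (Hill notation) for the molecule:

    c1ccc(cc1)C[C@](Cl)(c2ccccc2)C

C15H15Cl

Heavy atoms from the SMILES: 15 C, 1 Cl.
Implicit hydrogens by atom environment:
  10 × C (aromatic): 1 H each → 10
  2 × C (aromatic): no H
  1 × C: 3 H
  1 × C: 2 H
  1 × C: no H
  1 × Cl: no H
  Total hydrogens = 15.
Molecular formula: C15H15Cl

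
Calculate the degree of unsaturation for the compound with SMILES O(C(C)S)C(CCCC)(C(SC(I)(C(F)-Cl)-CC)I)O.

Molecular formula from the SMILES: C12H22ClFI2O2S2.
DoU = (2C + 2 + N − H − X)/2 = (2·12 + 2 + 0 − 22 − 4)/2 = 0/2 = 0.
(Structurally: 0 ring(s) + 0 π bond(s) = 0.)

0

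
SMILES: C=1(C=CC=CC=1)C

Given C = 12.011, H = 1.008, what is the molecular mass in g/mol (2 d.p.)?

92.14

Molecular formula: C7H8.
M = 7×12.011 + 8×1.008 = 92.14 g/mol.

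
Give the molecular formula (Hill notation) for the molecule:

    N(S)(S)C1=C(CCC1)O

C5H9NOS2

Heavy atoms from the SMILES: 5 C, 1 N, 1 O, 2 S.
Implicit hydrogens by atom environment:
  3 × C: 2 H each → 6
  2 × C: no H
  2 × S: 1 H each → 2
  1 × N: no H
  1 × O: 1 H
  Total hydrogens = 9.
Molecular formula: C5H9NOS2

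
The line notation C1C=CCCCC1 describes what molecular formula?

Heavy atoms from the SMILES: 7 C.
Implicit hydrogens by atom environment:
  5 × C: 2 H each → 10
  2 × C: 1 H each → 2
  Total hydrogens = 12.
Molecular formula: C7H12

C7H12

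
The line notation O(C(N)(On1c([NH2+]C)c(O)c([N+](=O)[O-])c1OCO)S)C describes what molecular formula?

Heavy atoms from the SMILES: 8 C, 4 N, 7 O, 1 S.
Implicit hydrogens by atom environment:
  4 × C (aromatic): no H
  4 × O: no H
  2 × C: 3 H each → 6
  2 × O: 1 H each → 2
  1 × C: 2 H
  1 × C: no H
  1 × N (charge +1): 2 H
  1 × N: 2 H
  1 × N (aromatic): no H
  1 × N (charge +1): no H
  1 × O (charge -1): no H
  1 × S: 1 H
  Total hydrogens = 15.
Net charge +1.
Molecular formula: C8H15N4O7S+

C8H15N4O7S+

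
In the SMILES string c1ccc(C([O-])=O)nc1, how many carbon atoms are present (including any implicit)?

The symbol for carbon appears 6 times in the SMILES. Lowercase c denotes aromatic carbon and counts toward C.

6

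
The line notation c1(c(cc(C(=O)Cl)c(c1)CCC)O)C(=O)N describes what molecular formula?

C11H12ClNO3

Heavy atoms from the SMILES: 11 C, 1 Cl, 1 N, 3 O.
Implicit hydrogens by atom environment:
  4 × C (aromatic): no H
  2 × C: 2 H each → 4
  2 × C (aromatic): 1 H each → 2
  2 × C: no H
  2 × O: no H
  1 × C: 3 H
  1 × Cl: no H
  1 × N: 2 H
  1 × O: 1 H
  Total hydrogens = 12.
Molecular formula: C11H12ClNO3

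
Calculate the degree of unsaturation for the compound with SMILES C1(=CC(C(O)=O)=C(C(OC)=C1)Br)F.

Molecular formula from the SMILES: C8H6BrFO3.
DoU = (2C + 2 + N − H − X)/2 = (2·8 + 2 + 0 − 6 − 2)/2 = 10/2 = 5.
(Structurally: 1 ring(s) + 4 π bond(s) = 5.)

5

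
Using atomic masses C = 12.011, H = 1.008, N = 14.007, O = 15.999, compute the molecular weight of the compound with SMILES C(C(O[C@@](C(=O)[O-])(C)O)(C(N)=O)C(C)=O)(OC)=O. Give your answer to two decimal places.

Molecular formula: C9H12NO8-.
M = 9×12.011 + 12×1.008 + 1×14.007 + 8×15.999 = 262.19 g/mol.

262.19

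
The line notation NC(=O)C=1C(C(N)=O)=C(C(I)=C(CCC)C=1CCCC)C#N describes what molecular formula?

C16H20IN3O2

Heavy atoms from the SMILES: 16 C, 1 I, 3 N, 2 O.
Implicit hydrogens by atom environment:
  6 × C (aromatic): no H
  5 × C: 2 H each → 10
  3 × C: no H
  2 × C: 3 H each → 6
  2 × N: 2 H each → 4
  2 × O: no H
  1 × I: no H
  1 × N: no H
  Total hydrogens = 20.
Molecular formula: C16H20IN3O2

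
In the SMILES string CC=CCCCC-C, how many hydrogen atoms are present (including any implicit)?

Hydrogens are implicit in SMILES; fill each atom to its normal valence:
  4 × C: 2 H each → 8
  2 × C: 3 H each → 6
  2 × C: 1 H each → 2
  Total hydrogens = 16.

16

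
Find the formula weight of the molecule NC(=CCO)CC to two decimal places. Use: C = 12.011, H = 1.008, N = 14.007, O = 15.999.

Molecular formula: C5H11NO.
M = 5×12.011 + 11×1.008 + 1×14.007 + 1×15.999 = 101.15 g/mol.

101.15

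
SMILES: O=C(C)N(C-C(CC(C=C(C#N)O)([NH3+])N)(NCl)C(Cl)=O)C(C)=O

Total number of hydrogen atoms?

Hydrogens are implicit in SMILES; fill each atom to its normal valence:
  7 × C: no H
  3 × O: no H
  2 × C: 3 H each → 6
  2 × C: 2 H each → 4
  2 × Cl: no H
  2 × N: no H
  1 × C: 1 H
  1 × N (charge +1): 3 H
  1 × N: 2 H
  1 × N: 1 H
  1 × O: 1 H
  Total hydrogens = 18.

18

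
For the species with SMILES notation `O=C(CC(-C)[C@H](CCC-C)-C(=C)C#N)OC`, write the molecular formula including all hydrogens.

Heavy atoms from the SMILES: 13 C, 1 N, 2 O.
Implicit hydrogens by atom environment:
  5 × C: 2 H each → 10
  3 × C: 3 H each → 9
  3 × C: no H
  2 × C: 1 H each → 2
  2 × O: no H
  1 × N: no H
  Total hydrogens = 21.
Molecular formula: C13H21NO2

C13H21NO2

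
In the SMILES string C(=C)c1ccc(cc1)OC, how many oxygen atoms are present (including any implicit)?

The symbol for oxygen appears 1 time in the SMILES.

1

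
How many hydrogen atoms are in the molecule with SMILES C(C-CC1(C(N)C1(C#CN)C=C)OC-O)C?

Hydrogens are implicit in SMILES; fill each atom to its normal valence:
  5 × C: 2 H each → 10
  4 × C: no H
  2 × C: 1 H each → 2
  2 × N: 2 H each → 4
  1 × C: 3 H
  1 × O: 1 H
  1 × O: no H
  Total hydrogens = 20.

20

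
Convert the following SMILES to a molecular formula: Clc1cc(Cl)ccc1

C6H4Cl2

Heavy atoms from the SMILES: 6 C, 2 Cl.
Implicit hydrogens by atom environment:
  4 × C (aromatic): 1 H each → 4
  2 × C (aromatic): no H
  2 × Cl: no H
  Total hydrogens = 4.
Molecular formula: C6H4Cl2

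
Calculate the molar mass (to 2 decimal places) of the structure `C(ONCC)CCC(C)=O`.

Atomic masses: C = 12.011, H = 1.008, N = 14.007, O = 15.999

145.20

Molecular formula: C7H15NO2.
M = 7×12.011 + 15×1.008 + 1×14.007 + 2×15.999 = 145.20 g/mol.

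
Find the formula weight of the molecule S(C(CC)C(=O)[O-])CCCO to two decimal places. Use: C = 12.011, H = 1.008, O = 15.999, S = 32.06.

Molecular formula: C7H13O3S-.
M = 7×12.011 + 13×1.008 + 3×15.999 + 1×32.06 = 177.24 g/mol.

177.24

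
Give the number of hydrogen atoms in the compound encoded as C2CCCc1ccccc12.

Hydrogens are implicit in SMILES; fill each atom to its normal valence:
  4 × C: 2 H each → 8
  4 × C (aromatic): 1 H each → 4
  2 × C (aromatic): no H
  Total hydrogens = 12.

12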